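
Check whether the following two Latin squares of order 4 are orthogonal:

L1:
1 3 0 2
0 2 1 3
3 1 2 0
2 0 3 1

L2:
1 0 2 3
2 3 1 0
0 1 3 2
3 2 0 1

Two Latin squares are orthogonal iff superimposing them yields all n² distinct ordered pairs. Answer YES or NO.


Form the n² = 16 superimposed pairs (L1[i][j], L2[i][j]), row by row (rows and columns indexed from 0):
row 0: (1,1) (3,0) (0,2) (2,3)
row 1: (0,2) (2,3) (1,1) (3,0)
row 2: (3,0) (1,1) (2,3) (0,2)
row 3: (2,3) (0,2) (3,0) (1,1)
Orthogonality requires all 16 pairs distinct.
But the pair (0,2) repeats: cell (0,2) has L1 = 0, L2 = 2, and cell (1,0) has L1 = 0, L2 = 2.
A repeated pair means some other pair never occurs (only 4 distinct pairs out of 16), so the squares are not orthogonal.
Conclusion: NO.

NO


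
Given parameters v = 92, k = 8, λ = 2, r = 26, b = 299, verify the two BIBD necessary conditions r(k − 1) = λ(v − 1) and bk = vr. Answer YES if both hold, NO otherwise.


Condition (i): r(k − 1) = 26·7 = 182; λ(v − 1) = 2·91 = 182. Match? YES.
Condition (ii): bk = 299·8 = 2392; vr = 92·26 = 2392. Match? YES.
Both conditions hold? YES.

YES


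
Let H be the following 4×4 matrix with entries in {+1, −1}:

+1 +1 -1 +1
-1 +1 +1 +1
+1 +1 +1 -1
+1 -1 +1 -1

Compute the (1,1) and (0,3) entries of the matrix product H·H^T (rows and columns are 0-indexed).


Row 0 of H: [1, 1, -1, 1].
Row 1 of H: [-1, 1, 1, 1].
Row 3 of H: [1, -1, 1, -1].
(H·H^T)[1][1] = Σ_j H[1][j]·H[1][j] = (-1)² + (1)² + (1)² + (1)² = 1 + 1 + 1 + 1 = 4.
(H·H^T)[0][3] = Σ_j H[0][j]·H[3][j] = (1)·(1) + (1)·(-1) + (-1)·(1) + (1)·(-1) = 1 + -1 + -1 + -1 = -2.
Rows 0 and 3 are not orthogonal (dot product = -2 ≠ 0), so H is not a Hadamard matrix.

(1,1) entry = 4; (0,3) entry = -2.


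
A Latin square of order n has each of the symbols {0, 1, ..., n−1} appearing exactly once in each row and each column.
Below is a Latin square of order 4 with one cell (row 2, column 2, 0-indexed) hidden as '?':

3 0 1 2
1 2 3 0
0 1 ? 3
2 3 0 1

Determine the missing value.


Row 2 contains symbols [0, 1, 3] — missing [2].
Column 2 contains symbols [0, 1, 3] — missing [2].
The missing symbol must appear in both missing sets; intersection = [2].
Therefore the hidden value is 2.

Missing value = 2.


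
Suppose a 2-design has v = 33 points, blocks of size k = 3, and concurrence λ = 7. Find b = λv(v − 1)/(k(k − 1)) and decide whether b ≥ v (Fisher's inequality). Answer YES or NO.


r = λ(v − 1)/(k − 1) = 7·32/2 = 112.
b = vr/k = 33·112/3 = 1232.
Fisher's inequality: b ≥ v ⇔ 1232 ≥ 33? YES.

YES


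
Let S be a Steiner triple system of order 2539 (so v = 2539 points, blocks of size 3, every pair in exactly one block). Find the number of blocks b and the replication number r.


An STS(v) is a 2-(v, 3, 1) BIBD: block size k = 3, λ = 1.
Replication: r(k − 1) = λ(v − 1) ⇒ r·2 = 2539 − 1 = 2538 ⇒ r = 1269.
Block count: bk = vr ⇒ b·3 = 2539·1269 = 3221991 ⇒ b = 1073997.
(Check via b = v(v − 1)/6 = 2539·2538/6 = 6443982/6 = 1073997.)

r = 1269, b = 1073997.


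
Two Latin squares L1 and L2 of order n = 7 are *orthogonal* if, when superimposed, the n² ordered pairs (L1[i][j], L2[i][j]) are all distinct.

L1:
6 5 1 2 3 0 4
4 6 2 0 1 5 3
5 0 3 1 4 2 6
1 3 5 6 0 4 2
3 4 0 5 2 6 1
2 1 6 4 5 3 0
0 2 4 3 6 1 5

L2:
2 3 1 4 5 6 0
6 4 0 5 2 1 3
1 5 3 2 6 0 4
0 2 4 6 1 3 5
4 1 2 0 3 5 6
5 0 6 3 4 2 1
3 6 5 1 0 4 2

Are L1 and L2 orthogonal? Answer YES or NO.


Form the n² = 49 superimposed pairs (L1[i][j], L2[i][j]), row by row (rows and columns indexed from 0):
row 0: (6,2) (5,3) (1,1) (2,4) (3,5) (0,6) (4,0)
row 1: (4,6) (6,4) (2,0) (0,5) (1,2) (5,1) (3,3)
row 2: (5,1) (0,5) (3,3) (1,2) (4,6) (2,0) (6,4)
row 3: (1,0) (3,2) (5,4) (6,6) (0,1) (4,3) (2,5)
row 4: (3,4) (4,1) (0,2) (5,0) (2,3) (6,5) (1,6)
row 5: (2,5) (1,0) (6,6) (4,3) (5,4) (3,2) (0,1)
row 6: (0,3) (2,6) (4,5) (3,1) (6,0) (1,4) (5,2)
Orthogonality requires all 49 pairs distinct.
But the pair (5,1) repeats: cell (1,5) has L1 = 5, L2 = 1, and cell (2,0) has L1 = 5, L2 = 1.
A repeated pair means some other pair never occurs (only 35 distinct pairs out of 49), so the squares are not orthogonal.
Conclusion: NO.

NO


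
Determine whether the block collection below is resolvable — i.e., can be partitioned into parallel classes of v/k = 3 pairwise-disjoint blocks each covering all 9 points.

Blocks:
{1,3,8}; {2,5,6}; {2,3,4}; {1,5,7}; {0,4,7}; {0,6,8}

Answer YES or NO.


v = 9, block size k = 3, number of blocks = 6.
For resolvability, blocks must partition into parallel classes of size v/k = 3.
Total blocks must therefore be a multiple of 3: 6 = 3·2 + 0 ⇒ divisible ✓.
Greedy packing gives 2 candidate class(es). Each should be a full parallel class (size 3, covers all 9 points).
  Class 1 (3 blocks): {1,3,8}; {2,5,6}; {0,4,7}. Points covered: [0, 1, 2, 3, 4, 5, 6, 7, 8].
  Class 2 (3 blocks): {2,3,4}; {1,5,7}; {0,6,8}. Points covered: [0, 1, 2, 3, 4, 5, 6, 7, 8].
All classes full (size 3)? YES. All classes cover every point? YES.
Resolvable? YES.

YES


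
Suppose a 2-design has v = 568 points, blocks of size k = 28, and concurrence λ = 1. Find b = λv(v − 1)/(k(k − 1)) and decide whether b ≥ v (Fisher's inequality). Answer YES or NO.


b = λv(v − 1)/(k(k − 1)) = 1·568·567/(28·27) = 322056/756 = 426.
Compare with v = 568: b < v, so Fisher's inequality fails.

NO


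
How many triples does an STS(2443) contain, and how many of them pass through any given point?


An STS(v) is a 2-(v, 3, 1) BIBD: block size k = 3, λ = 1.
Replication: r(k − 1) = λ(v − 1) ⇒ r·2 = 2443 − 1 = 2442 ⇒ r = 1221.
Block count: b = v(v − 1)/6 = 2443·2442/6 = 5965806/6 = 994301.

r = 1221, b = 994301.


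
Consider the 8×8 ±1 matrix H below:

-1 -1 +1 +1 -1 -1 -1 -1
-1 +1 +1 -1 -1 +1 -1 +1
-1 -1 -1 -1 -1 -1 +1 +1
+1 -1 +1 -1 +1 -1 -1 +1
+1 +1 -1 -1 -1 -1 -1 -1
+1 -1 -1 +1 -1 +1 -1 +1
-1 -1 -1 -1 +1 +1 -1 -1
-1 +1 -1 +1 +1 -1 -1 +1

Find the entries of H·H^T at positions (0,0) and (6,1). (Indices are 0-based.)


Row 0 of H: [-1, -1, 1, 1, -1, -1, -1, -1].
Row 1 of H: [-1, 1, 1, -1, -1, 1, -1, 1].
Row 6 of H: [-1, -1, -1, -1, 1, 1, -1, -1].
(H·H^T)[0][0] = Σ_j H[0][j]·H[0][j] = (-1)² + (-1)² + (1)² + (1)² + (-1)² + (-1)² + (-1)² + (-1)² = 1 + 1 + 1 + 1 + 1 + 1 + 1 + 1 = 8.
(H·H^T)[6][1] = Σ_j H[6][j]·H[1][j] = (-1)·(-1) + (-1)·(1) + (-1)·(1) + (-1)·(-1) + (1)·(-1) + (1)·(1) + (-1)·(-1) + (-1)·(1) = 1 + -1 + -1 + 1 + -1 + 1 + 1 + -1 = 0.
So rows 6 and 1 are orthogonal; the diagonal entry equals n = 8.

(0,0) entry = 8; (6,1) entry = 0.


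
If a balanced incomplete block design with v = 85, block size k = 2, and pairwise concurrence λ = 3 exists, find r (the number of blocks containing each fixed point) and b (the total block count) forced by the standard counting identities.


Any 2-(v, k, λ) BIBD satisfies two necessary conditions:
  (i)  Each point sits in r blocks, and counting incidences through any fixed point gives r(k − 1) = λ(v − 1), so r = λ(v − 1)/(k − 1).
  (ii) Total incidences bk = vr, so b = vr/k.
Step 1: r = λ(v − 1)/(k − 1) = 3·(85 − 1)/(2 − 1) = 3·84/1 = 252/1 = 252.
Step 2: b = vr/k = 85·252/2 = 21420/2 = 10710.
Check integrality: r = 252 ∈ Z ✓, b = 10710 ∈ Z ✓.
(These identities are necessary conditions: they determine r and b for any design with these parameters, but do not by themselves prove that one exists.)

r = 252, b = 10710.


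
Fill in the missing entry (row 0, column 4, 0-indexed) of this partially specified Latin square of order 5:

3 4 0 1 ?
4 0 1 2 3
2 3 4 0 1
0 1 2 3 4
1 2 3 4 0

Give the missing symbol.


Row 0 contains symbols [0, 1, 3, 4] — missing [2].
Column 4 contains symbols [0, 1, 3, 4] — missing [2].
The missing symbol must appear in both missing sets; intersection = [2].
Therefore the hidden value is 2.

Missing value = 2.


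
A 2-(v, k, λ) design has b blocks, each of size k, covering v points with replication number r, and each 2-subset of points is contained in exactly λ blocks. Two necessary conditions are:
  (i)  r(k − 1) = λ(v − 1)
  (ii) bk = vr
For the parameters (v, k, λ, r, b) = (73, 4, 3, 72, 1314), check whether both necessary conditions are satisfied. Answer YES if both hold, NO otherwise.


Condition (i): r(k − 1) = 72·3 = 216; λ(v − 1) = 3·72 = 216. Match? YES.
Condition (ii): bk = 1314·4 = 5256; vr = 73·72 = 5256. Match? YES.
Both conditions hold? YES.

YES


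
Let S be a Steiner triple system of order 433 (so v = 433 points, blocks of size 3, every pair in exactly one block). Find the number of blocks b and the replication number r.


An STS(v) is a 2-(v, 3, 1) BIBD: block size k = 3, λ = 1.
Replication: r(k − 1) = λ(v − 1) ⇒ r·2 = 433 − 1 = 432 ⇒ r = 216.
Block count: b = v(v − 1)/6 = 433·432/6 = 187056/6 = 31176.

r = 216, b = 31176.


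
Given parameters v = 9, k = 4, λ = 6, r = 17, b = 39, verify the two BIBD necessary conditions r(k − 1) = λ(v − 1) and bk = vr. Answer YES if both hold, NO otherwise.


Condition (i): r(k − 1) = 17·3 = 51; λ(v − 1) = 6·8 = 48. Match? NO.
Condition (ii): bk = 39·4 = 156; vr = 9·17 = 153. Match? NO.
Both conditions hold? NO.

NO


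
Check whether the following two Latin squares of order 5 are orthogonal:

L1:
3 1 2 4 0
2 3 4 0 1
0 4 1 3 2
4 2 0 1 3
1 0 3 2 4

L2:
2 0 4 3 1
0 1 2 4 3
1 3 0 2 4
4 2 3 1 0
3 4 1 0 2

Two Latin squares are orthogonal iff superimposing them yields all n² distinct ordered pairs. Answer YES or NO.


Form the n² = 25 superimposed pairs (L1[i][j], L2[i][j]), row by row (rows and columns indexed from 0):
row 0: (3,2) (1,0) (2,4) (4,3) (0,1)
row 1: (2,0) (3,1) (4,2) (0,4) (1,3)
row 2: (0,1) (4,3) (1,0) (3,2) (2,4)
row 3: (4,4) (2,2) (0,3) (1,1) (3,0)
row 4: (1,3) (0,4) (3,1) (2,0) (4,2)
Orthogonality requires all 25 pairs distinct.
But the pair (0,1) repeats: cell (0,4) has L1 = 0, L2 = 1, and cell (2,0) has L1 = 0, L2 = 1.
A repeated pair means some other pair never occurs (only 15 distinct pairs out of 25), so the squares are not orthogonal.
Conclusion: NO.

NO


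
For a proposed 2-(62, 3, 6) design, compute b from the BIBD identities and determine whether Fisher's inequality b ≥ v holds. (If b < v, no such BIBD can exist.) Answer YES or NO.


r = λ(v − 1)/(k − 1) = 6·61/2 = 183.
b = vr/k = 62·183/3 = 3782.
Fisher's inequality: b ≥ v ⇔ 3782 ≥ 62? YES.

YES


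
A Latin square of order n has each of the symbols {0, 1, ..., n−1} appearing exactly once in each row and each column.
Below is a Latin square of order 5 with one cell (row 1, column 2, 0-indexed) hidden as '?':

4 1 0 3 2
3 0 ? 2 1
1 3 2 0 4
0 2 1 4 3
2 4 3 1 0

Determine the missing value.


Row 1 contains symbols [0, 1, 2, 3] — missing [4].
Column 2 contains symbols [0, 1, 2, 3] — missing [4].
The missing symbol must appear in both missing sets; intersection = [4].
Therefore the hidden value is 4.

Missing value = 4.


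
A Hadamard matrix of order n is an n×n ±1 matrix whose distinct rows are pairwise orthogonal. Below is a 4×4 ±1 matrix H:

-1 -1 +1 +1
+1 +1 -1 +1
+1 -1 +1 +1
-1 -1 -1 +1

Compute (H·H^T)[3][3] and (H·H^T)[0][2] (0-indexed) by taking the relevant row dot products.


Row 0 of H: [-1, -1, 1, 1].
Row 2 of H: [1, -1, 1, 1].
Row 3 of H: [-1, -1, -1, 1].
(H·H^T)[3][3] = Σ_j H[3][j]·H[3][j] = (-1)² + (-1)² + (-1)² + (1)² = 1 + 1 + 1 + 1 = 4.
(H·H^T)[0][2] = Σ_j H[0][j]·H[2][j] = (-1)·(1) + (-1)·(-1) + (1)·(1) + (1)·(1) = -1 + 1 + 1 + 1 = 2.
Rows 0 and 2 are not orthogonal (dot product = 2 ≠ 0), so H is not a Hadamard matrix.

(3,3) entry = 4; (0,2) entry = 2.


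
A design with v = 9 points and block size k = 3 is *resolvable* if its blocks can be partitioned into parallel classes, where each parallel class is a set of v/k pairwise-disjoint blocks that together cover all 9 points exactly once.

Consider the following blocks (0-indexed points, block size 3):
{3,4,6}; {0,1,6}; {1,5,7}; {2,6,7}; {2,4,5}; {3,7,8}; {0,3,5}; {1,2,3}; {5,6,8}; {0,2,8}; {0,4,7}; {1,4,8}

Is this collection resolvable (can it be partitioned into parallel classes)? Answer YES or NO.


v = 9, block size k = 3, number of blocks = 12.
For resolvability, blocks must partition into parallel classes of size v/k = 3.
Total blocks must therefore be a multiple of 3: 12 = 3·4 + 0 ⇒ divisible ✓.
Greedy packing gives 4 candidate class(es). Each should be a full parallel class (size 3, covers all 9 points).
  Class 1 (3 blocks): {3,4,6}; {1,5,7}; {0,2,8}. Points covered: [0, 1, 2, 3, 4, 5, 6, 7, 8].
  Class 2 (3 blocks): {0,1,6}; {2,4,5}; {3,7,8}. Points covered: [0, 1, 2, 3, 4, 5, 6, 7, 8].
  Class 3 (3 blocks): {2,6,7}; {0,3,5}; {1,4,8}. Points covered: [0, 1, 2, 3, 4, 5, 6, 7, 8].
  Class 4 (3 blocks): {1,2,3}; {5,6,8}; {0,4,7}. Points covered: [0, 1, 2, 3, 4, 5, 6, 7, 8].
All classes full (size 3)? YES. All classes cover every point? YES.
Resolvable? YES.

YES


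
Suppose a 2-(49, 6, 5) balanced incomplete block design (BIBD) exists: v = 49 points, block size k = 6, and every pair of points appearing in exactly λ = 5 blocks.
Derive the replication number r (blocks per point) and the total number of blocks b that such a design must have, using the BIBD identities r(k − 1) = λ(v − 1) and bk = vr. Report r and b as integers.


Any 2-(v, k, λ) BIBD satisfies two necessary conditions:
  (i)  Each point sits in r blocks, and counting incidences through any fixed point gives r(k − 1) = λ(v − 1), so r = λ(v − 1)/(k − 1).
  (ii) Total incidences bk = vr, so b = vr/k.
Step 1: r = λ(v − 1)/(k − 1) = 5·(49 − 1)/(6 − 1) = 5·48/5 = 240/5 = 48.
Step 2: b = vr/k = 49·48/6 = 2352/6 = 392.
Check integrality: r = 48 ∈ Z ✓, b = 392 ∈ Z ✓.
(These identities are necessary conditions: they determine r and b for any design with these parameters, but do not by themselves prove that one exists.)

r = 48, b = 392.


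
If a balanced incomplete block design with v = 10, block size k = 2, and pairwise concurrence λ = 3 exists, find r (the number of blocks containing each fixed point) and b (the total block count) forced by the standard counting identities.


Any 2-(v, k, λ) BIBD satisfies two necessary conditions:
  (i)  Each point sits in r blocks, and counting incidences through any fixed point gives r(k − 1) = λ(v − 1), so r = λ(v − 1)/(k − 1).
  (ii) Total incidences bk = vr, so b = vr/k.
Step 1: r = λ(v − 1)/(k − 1) = 3·(10 − 1)/(2 − 1) = 3·9/1 = 27/1 = 27.
Step 2: b = vr/k = 10·27/2 = 270/2 = 135.
Check integrality: r = 27 ∈ Z ✓, b = 135 ∈ Z ✓.
(These identities are necessary conditions: they determine r and b for any design with these parameters, but do not by themselves prove that one exists.)

r = 27, b = 135.


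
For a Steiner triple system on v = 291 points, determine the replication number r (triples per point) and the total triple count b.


An STS(v) is a 2-(v, 3, 1) BIBD: block size k = 3, λ = 1.
Replication: r(k − 1) = λ(v − 1) ⇒ r·2 = 291 − 1 = 290 ⇒ r = 145.
Block count: b = v(v − 1)/6 = 291·290/6 = 84390/6 = 14065.
(Check via bk = vr: 14065·3 = 42195 = 291·145 = 42195 ✓.)

r = 145, b = 14065.


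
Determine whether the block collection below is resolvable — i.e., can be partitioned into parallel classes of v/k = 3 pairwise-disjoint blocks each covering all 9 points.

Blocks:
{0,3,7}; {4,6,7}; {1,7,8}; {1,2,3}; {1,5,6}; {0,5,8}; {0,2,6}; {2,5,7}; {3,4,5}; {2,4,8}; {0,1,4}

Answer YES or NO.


v = 9, block size k = 3, number of blocks = 11.
For resolvability, blocks must partition into parallel classes of size v/k = 3.
Total blocks must therefore be a multiple of 3: 11 = 3·3 + 2 ⇒ not divisible ✗.
Resolvable? NO.

NO


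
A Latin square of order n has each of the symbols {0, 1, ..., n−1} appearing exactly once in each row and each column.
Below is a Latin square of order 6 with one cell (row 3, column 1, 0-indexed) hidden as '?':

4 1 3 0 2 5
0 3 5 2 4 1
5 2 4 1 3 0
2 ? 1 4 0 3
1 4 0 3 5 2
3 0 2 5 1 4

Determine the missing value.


Row 3 contains symbols [0, 1, 2, 3, 4] — missing [5].
Column 1 contains symbols [0, 1, 2, 3, 4] — missing [5].
The missing symbol must appear in both missing sets; intersection = [5].
Therefore the hidden value is 5.

Missing value = 5.


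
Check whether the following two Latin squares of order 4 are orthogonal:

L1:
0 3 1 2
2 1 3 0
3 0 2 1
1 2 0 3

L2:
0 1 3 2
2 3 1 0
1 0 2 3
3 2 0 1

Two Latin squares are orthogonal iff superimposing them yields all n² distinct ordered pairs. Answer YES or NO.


Form the n² = 16 superimposed pairs (L1[i][j], L2[i][j]), row by row (rows and columns indexed from 0):
row 0: (0,0) (3,1) (1,3) (2,2)
row 1: (2,2) (1,3) (3,1) (0,0)
row 2: (3,1) (0,0) (2,2) (1,3)
row 3: (1,3) (2,2) (0,0) (3,1)
Orthogonality requires all 16 pairs distinct.
But the pair (2,2) repeats: cell (0,3) has L1 = 2, L2 = 2, and cell (1,0) has L1 = 2, L2 = 2.
A repeated pair means some other pair never occurs (only 4 distinct pairs out of 16), so the squares are not orthogonal.
Conclusion: NO.

NO


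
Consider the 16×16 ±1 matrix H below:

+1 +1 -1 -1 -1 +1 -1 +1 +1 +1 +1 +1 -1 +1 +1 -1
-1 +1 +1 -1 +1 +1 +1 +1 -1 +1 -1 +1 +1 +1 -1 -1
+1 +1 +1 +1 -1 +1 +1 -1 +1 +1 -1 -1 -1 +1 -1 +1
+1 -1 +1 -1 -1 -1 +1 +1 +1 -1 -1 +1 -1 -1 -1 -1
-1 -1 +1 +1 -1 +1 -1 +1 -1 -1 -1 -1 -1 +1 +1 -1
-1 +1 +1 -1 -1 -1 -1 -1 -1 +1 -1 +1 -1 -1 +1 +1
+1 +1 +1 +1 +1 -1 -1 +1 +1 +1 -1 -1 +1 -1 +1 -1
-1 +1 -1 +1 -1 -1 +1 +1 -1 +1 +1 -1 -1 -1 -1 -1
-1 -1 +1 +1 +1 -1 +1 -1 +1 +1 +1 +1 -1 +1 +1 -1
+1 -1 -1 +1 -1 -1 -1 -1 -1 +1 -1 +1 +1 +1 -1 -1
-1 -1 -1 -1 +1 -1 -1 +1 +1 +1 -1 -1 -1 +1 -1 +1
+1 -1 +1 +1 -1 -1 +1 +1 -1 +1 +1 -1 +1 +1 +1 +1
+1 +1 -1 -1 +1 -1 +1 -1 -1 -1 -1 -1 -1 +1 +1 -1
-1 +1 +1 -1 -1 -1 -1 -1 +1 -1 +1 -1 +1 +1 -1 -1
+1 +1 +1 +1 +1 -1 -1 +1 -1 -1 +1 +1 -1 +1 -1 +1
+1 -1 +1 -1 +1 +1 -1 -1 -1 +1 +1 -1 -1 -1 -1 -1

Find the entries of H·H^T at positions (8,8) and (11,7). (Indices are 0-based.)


Row 7 of H: [-1, 1, -1, 1, -1, -1, 1, 1, -1, 1, 1, -1, -1, -1, -1, -1].
Row 8 of H: [-1, -1, 1, 1, 1, -1, 1, -1, 1, 1, 1, 1, -1, 1, 1, -1].
Row 11 of H: [1, -1, 1, 1, -1, -1, 1, 1, -1, 1, 1, -1, 1, 1, 1, 1].
(H·H^T)[8][8] = Σ_j H[8][j]·H[8][j] = (-1)² + (-1)² + (1)² + (1)² + (1)² + (-1)² + (1)² + (-1)² + (1)² + (1)² + (1)² + (1)² + (-1)² + (1)² + (1)² + (-1)² = 1 + 1 + 1 + 1 + 1 + 1 + 1 + 1 + 1 + 1 + 1 + 1 + 1 + 1 + 1 + 1 = 16.
(H·H^T)[11][7] = Σ_j H[11][j]·H[7][j] = (1)·(-1) + (-1)·(1) + (1)·(-1) + (1)·(1) + (-1)·(-1) + (-1)·(-1) + (1)·(1) + (1)·(1) + (-1)·(-1) + (1)·(1) + (1)·(1) + (-1)·(-1) + (1)·(-1) + (1)·(-1) + (1)·(-1) + (1)·(-1) = -1 + -1 + -1 + 1 + 1 + 1 + 1 + 1 + 1 + 1 + 1 + 1 + -1 + -1 + -1 + -1 = 2.
Rows 11 and 7 are not orthogonal (dot product = 2 ≠ 0), so H is not a Hadamard matrix.

(8,8) entry = 16; (11,7) entry = 2.


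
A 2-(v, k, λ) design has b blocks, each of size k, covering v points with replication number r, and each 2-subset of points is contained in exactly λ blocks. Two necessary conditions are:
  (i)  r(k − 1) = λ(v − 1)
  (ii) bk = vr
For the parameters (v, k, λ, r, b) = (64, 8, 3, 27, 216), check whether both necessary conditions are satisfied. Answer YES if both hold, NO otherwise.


Condition (i): r(k − 1) = 27·7 = 189; λ(v − 1) = 3·63 = 189. Match? YES.
Condition (ii): bk = 216·8 = 1728; vr = 64·27 = 1728. Match? YES.
Both conditions hold? YES.

YES


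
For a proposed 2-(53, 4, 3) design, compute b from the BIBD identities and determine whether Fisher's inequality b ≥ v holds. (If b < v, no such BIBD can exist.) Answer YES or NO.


b = λv(v − 1)/(k(k − 1)) = 3·53·52/(4·3) = 8268/12 = 689.
Compare with v = 53: b ≥ v, so Fisher's inequality holds.

YES


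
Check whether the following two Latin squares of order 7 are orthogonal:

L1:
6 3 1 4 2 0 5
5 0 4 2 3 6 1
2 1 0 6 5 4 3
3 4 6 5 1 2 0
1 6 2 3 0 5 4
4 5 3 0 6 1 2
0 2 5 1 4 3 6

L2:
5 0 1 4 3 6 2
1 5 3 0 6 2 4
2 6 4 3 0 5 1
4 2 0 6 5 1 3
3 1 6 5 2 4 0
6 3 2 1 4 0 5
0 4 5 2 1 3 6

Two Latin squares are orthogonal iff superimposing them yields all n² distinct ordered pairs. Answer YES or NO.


Form the n² = 49 superimposed pairs (L1[i][j], L2[i][j]), row by row (rows and columns indexed from 0):
row 0: (6,5) (3,0) (1,1) (4,4) (2,3) (0,6) (5,2)
row 1: (5,1) (0,5) (4,3) (2,0) (3,6) (6,2) (1,4)
row 2: (2,2) (1,6) (0,4) (6,3) (5,0) (4,5) (3,1)
row 3: (3,4) (4,2) (6,0) (5,6) (1,5) (2,1) (0,3)
row 4: (1,3) (6,1) (2,6) (3,5) (0,2) (5,4) (4,0)
row 5: (4,6) (5,3) (3,2) (0,1) (6,4) (1,0) (2,5)
row 6: (0,0) (2,4) (5,5) (1,2) (4,1) (3,3) (6,6)
Orthogonality requires all 49 pairs distinct.
Check by first coordinate: for each symbol s of L1, list the L2 entries in the n cells where L1 = s; they must all differ.
  L1 = 0: L2 entries (in reading order) 6, 5, 4, 3, 2, 1, 0 — all 7 distinct ✓
  L1 = 1: L2 entries (in reading order) 1, 4, 6, 5, 3, 0, 2 — all 7 distinct ✓
  L1 = 2: L2 entries (in reading order) 3, 0, 2, 1, 6, 5, 4 — all 7 distinct ✓
  L1 = 3: L2 entries (in reading order) 0, 6, 1, 4, 5, 2, 3 — all 7 distinct ✓
  L1 = 4: L2 entries (in reading order) 4, 3, 5, 2, 0, 6, 1 — all 7 distinct ✓
  L1 = 5: L2 entries (in reading order) 2, 1, 0, 6, 4, 3, 5 — all 7 distinct ✓
  L1 = 6: L2 entries (in reading order) 5, 2, 3, 0, 1, 4, 6 — all 7 distinct ✓
Every symbol of L1 meets every symbol of L2 exactly once, so all 49 pairs are distinct (49 of 49).
Conclusion: YES.

YES


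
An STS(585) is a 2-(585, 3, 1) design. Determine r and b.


An STS(v) is a 2-(v, 3, 1) BIBD: block size k = 3, λ = 1.
Replication: r(k − 1) = λ(v − 1) ⇒ r·2 = 585 − 1 = 584 ⇒ r = 292.
Block count: b = v(v − 1)/6 = 585·584/6 = 341640/6 = 56940.

r = 292, b = 56940.


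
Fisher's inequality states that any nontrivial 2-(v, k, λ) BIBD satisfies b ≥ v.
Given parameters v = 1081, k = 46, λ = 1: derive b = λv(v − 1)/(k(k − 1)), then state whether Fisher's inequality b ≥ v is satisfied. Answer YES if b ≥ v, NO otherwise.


r = λ(v − 1)/(k − 1) = 1·1080/45 = 24.
b = vr/k = 1081·24/46 = 564.
Fisher's inequality: b ≥ v ⇔ 564 ≥ 1081? NO.

NO


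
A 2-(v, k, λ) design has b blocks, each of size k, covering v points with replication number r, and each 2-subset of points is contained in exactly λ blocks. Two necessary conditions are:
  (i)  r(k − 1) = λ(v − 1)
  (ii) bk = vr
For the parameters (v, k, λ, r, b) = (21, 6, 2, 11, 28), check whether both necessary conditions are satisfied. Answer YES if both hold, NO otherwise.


Condition (i): r(k − 1) = 11·5 = 55; λ(v − 1) = 2·20 = 40. Match? NO.
Condition (ii): bk = 28·6 = 168; vr = 21·11 = 231. Match? NO.
Both conditions hold? NO.

NO


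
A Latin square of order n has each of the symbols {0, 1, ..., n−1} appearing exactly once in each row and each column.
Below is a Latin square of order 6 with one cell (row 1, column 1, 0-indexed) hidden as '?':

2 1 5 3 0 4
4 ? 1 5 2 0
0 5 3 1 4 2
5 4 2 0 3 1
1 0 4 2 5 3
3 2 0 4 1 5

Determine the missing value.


Row 1 contains symbols [0, 1, 2, 4, 5] — missing [3].
Column 1 contains symbols [0, 1, 2, 4, 5] — missing [3].
The missing symbol must appear in both missing sets; intersection = [3].
Therefore the hidden value is 3.

Missing value = 3.


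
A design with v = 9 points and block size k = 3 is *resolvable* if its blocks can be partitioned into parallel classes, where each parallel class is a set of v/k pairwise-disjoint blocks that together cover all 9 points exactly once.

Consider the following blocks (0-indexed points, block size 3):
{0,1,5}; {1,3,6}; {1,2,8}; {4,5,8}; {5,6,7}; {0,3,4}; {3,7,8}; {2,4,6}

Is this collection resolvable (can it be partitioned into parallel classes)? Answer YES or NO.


v = 9, block size k = 3, number of blocks = 8.
For resolvability, blocks must partition into parallel classes of size v/k = 3.
Total blocks must therefore be a multiple of 3: 8 = 3·2 + 2 ⇒ not divisible ✗.
Resolvable? NO.

NO


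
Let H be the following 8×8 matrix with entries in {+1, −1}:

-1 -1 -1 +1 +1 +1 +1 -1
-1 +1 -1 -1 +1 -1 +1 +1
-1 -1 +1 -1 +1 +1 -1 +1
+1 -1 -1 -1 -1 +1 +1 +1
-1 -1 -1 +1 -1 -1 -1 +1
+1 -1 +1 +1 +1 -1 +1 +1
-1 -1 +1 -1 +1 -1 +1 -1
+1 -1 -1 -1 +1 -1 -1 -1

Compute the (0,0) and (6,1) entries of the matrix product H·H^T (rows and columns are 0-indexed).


Row 0 of H: [-1, -1, -1, 1, 1, 1, 1, -1].
Row 1 of H: [-1, 1, -1, -1, 1, -1, 1, 1].
Row 6 of H: [-1, -1, 1, -1, 1, -1, 1, -1].
(H·H^T)[0][0] = Σ_j H[0][j]·H[0][j] = (-1)² + (-1)² + (-1)² + (1)² + (1)² + (1)² + (1)² + (-1)² = 1 + 1 + 1 + 1 + 1 + 1 + 1 + 1 = 8.
(H·H^T)[6][1] = Σ_j H[6][j]·H[1][j] = (-1)·(-1) + (-1)·(1) + (1)·(-1) + (-1)·(-1) + (1)·(1) + (-1)·(-1) + (1)·(1) + (-1)·(1) = 1 + -1 + -1 + 1 + 1 + 1 + 1 + -1 = 2.
Rows 6 and 1 are not orthogonal (dot product = 2 ≠ 0), so H is not a Hadamard matrix.

(0,0) entry = 8; (6,1) entry = 2.


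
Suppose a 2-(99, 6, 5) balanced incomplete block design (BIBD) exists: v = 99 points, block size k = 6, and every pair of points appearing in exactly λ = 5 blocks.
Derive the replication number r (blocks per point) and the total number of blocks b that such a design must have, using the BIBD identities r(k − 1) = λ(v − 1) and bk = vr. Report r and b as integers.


Any 2-(v, k, λ) BIBD satisfies two necessary conditions:
  (i)  Each point sits in r blocks, and counting incidences through any fixed point gives r(k − 1) = λ(v − 1), so r = λ(v − 1)/(k − 1).
  (ii) Total incidences bk = vr, so b = vr/k.
Step 1: r = λ(v − 1)/(k − 1) = 5·(99 − 1)/(6 − 1) = 5·98/5 = 490/5 = 98.
Step 2: b = vr/k = 99·98/6 = 9702/6 = 1617.
Check integrality: r = 98 ∈ Z ✓, b = 1617 ∈ Z ✓.
(These identities are necessary conditions: they determine r and b for any design with these parameters, but do not by themselves prove that one exists.)

r = 98, b = 1617.


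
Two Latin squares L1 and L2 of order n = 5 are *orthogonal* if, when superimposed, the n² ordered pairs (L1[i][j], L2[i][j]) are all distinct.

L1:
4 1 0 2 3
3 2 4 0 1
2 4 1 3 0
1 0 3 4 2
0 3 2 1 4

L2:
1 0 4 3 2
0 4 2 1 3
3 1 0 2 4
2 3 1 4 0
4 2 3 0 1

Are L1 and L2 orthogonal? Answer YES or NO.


Form the n² = 25 superimposed pairs (L1[i][j], L2[i][j]), row by row (rows and columns indexed from 0):
row 0: (4,1) (1,0) (0,4) (2,3) (3,2)
row 1: (3,0) (2,4) (4,2) (0,1) (1,3)
row 2: (2,3) (4,1) (1,0) (3,2) (0,4)
row 3: (1,2) (0,3) (3,1) (4,4) (2,0)
row 4: (0,4) (3,2) (2,3) (1,0) (4,1)
Orthogonality requires all 25 pairs distinct.
But the pair (2,3) repeats: cell (0,3) has L1 = 2, L2 = 3, and cell (2,0) has L1 = 2, L2 = 3.
A repeated pair means some other pair never occurs (only 15 distinct pairs out of 25), so the squares are not orthogonal.
Conclusion: NO.

NO


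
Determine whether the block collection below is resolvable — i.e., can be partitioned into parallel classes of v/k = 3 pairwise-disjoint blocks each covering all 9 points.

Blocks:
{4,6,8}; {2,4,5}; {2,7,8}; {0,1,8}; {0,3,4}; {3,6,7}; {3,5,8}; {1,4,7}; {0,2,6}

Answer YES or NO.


v = 9, block size k = 3, number of blocks = 9.
For resolvability, blocks must partition into parallel classes of size v/k = 3.
Total blocks must therefore be a multiple of 3: 9 = 3·3 + 0 ⇒ divisible ✓.
Consider block {4,6,8}. It intersects every other block in the collection, so no parallel class of size 3 can contain it.
Since every block must belong to some parallel class in a resolution, the collection cannot be partitioned into parallel classes.
Resolvable? NO.

NO


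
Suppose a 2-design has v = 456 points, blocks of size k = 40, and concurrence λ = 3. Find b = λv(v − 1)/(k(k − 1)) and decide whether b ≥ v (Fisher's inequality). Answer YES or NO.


b = λv(v − 1)/(k(k − 1)) = 3·456·455/(40·39) = 622440/1560 = 399.
Compare with v = 456: b < v, so Fisher's inequality fails.

NO


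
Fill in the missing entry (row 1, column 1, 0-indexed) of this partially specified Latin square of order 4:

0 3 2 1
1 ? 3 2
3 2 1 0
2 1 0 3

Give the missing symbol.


Row 1 contains symbols [1, 2, 3] — missing [0].
Column 1 contains symbols [1, 2, 3] — missing [0].
The missing symbol must appear in both missing sets; intersection = [0].
Therefore the hidden value is 0.

Missing value = 0.


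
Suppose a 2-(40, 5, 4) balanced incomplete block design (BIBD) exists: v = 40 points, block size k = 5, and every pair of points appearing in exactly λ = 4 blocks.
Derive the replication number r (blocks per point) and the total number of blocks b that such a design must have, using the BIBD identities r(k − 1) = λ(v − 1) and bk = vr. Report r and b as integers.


Any 2-(v, k, λ) BIBD satisfies two necessary conditions:
  (i)  Each point sits in r blocks, and counting incidences through any fixed point gives r(k − 1) = λ(v − 1), so r = λ(v − 1)/(k − 1).
  (ii) Total incidences bk = vr, so b = vr/k.
Step 1: r = λ(v − 1)/(k − 1) = 4·(40 − 1)/(5 − 1) = 4·39/4 = 156/4 = 39.
Step 2: b = vr/k = 40·39/5 = 1560/5 = 312.
Check integrality: r = 39 ∈ Z ✓, b = 312 ∈ Z ✓.
(These identities are necessary conditions: they determine r and b for any design with these parameters, but do not by themselves prove that one exists.)

r = 39, b = 312.


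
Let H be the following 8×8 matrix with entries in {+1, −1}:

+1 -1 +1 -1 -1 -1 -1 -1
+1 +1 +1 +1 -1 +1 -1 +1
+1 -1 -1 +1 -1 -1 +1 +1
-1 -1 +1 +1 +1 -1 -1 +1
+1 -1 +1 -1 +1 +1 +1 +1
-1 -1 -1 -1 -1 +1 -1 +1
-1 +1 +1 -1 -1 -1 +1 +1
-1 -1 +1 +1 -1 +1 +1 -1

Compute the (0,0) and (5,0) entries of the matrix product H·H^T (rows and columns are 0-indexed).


Row 0 of H: [1, -1, 1, -1, -1, -1, -1, -1].
Row 5 of H: [-1, -1, -1, -1, -1, 1, -1, 1].
(H·H^T)[0][0] = Σ_j H[0][j]·H[0][j] = (1)² + (-1)² + (1)² + (-1)² + (-1)² + (-1)² + (-1)² + (-1)² = 1 + 1 + 1 + 1 + 1 + 1 + 1 + 1 = 8.
(H·H^T)[5][0] = Σ_j H[5][j]·H[0][j] = (-1)·(1) + (-1)·(-1) + (-1)·(1) + (-1)·(-1) + (-1)·(-1) + (1)·(-1) + (-1)·(-1) + (1)·(-1) = -1 + 1 + -1 + 1 + 1 + -1 + 1 + -1 = 0.
So rows 5 and 0 are orthogonal; the diagonal entry equals n = 8.

(0,0) entry = 8; (5,0) entry = 0.


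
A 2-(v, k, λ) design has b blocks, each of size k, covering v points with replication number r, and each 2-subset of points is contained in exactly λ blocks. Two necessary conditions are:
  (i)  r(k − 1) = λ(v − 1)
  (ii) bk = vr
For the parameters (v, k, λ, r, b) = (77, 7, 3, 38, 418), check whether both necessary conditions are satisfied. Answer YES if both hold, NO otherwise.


Condition (i): r(k − 1) = 38·6 = 228; λ(v − 1) = 3·76 = 228. Match? YES.
Condition (ii): bk = 418·7 = 2926; vr = 77·38 = 2926. Match? YES.
Both conditions hold? YES.

YES


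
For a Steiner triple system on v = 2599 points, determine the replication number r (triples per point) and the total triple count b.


An STS(v) is a 2-(v, 3, 1) BIBD: block size k = 3, λ = 1.
Replication: r(k − 1) = λ(v − 1) ⇒ r·2 = 2599 − 1 = 2598 ⇒ r = 1299.
Block count: b = v(v − 1)/6 = 2599·2598/6 = 6752202/6 = 1125367.
(Check via bk = vr: 1125367·3 = 3376101 = 2599·1299 = 3376101 ✓.)

r = 1299, b = 1125367.


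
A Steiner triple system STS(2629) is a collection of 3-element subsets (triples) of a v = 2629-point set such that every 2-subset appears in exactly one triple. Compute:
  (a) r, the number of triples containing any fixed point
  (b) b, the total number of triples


An STS(v) is a 2-(v, 3, 1) BIBD: block size k = 3, λ = 1.
Replication: r(k − 1) = λ(v − 1) ⇒ r·2 = 2629 − 1 = 2628 ⇒ r = 1314.
Block count: b = v(v − 1)/6 = 2629·2628/6 = 6909012/6 = 1151502.

r = 1314, b = 1151502.


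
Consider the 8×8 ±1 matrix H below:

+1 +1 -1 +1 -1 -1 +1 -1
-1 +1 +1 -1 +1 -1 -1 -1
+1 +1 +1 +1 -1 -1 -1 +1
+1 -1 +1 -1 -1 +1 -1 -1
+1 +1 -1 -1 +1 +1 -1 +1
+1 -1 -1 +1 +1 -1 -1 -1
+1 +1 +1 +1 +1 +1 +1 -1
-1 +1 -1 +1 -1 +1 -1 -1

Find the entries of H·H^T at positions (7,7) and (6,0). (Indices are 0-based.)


Row 0 of H: [1, 1, -1, 1, -1, -1, 1, -1].
Row 6 of H: [1, 1, 1, 1, 1, 1, 1, -1].
Row 7 of H: [-1, 1, -1, 1, -1, 1, -1, -1].
(H·H^T)[7][7] = Σ_j H[7][j]·H[7][j] = (-1)² + (1)² + (-1)² + (1)² + (-1)² + (1)² + (-1)² + (-1)² = 1 + 1 + 1 + 1 + 1 + 1 + 1 + 1 = 8.
(H·H^T)[6][0] = Σ_j H[6][j]·H[0][j] = (1)·(1) + (1)·(1) + (1)·(-1) + (1)·(1) + (1)·(-1) + (1)·(-1) + (1)·(1) + (-1)·(-1) = 1 + 1 + -1 + 1 + -1 + -1 + 1 + 1 = 2.
Rows 6 and 0 are not orthogonal (dot product = 2 ≠ 0), so H is not a Hadamard matrix.

(7,7) entry = 8; (6,0) entry = 2.


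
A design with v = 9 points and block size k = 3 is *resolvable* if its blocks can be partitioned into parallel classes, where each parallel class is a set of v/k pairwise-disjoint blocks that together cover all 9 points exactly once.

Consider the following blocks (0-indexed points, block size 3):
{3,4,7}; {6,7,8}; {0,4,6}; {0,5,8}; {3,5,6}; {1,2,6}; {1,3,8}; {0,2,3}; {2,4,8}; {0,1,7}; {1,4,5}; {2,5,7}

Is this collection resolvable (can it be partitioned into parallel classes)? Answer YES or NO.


v = 9, block size k = 3, number of blocks = 12.
For resolvability, blocks must partition into parallel classes of size v/k = 3.
Total blocks must therefore be a multiple of 3: 12 = 3·4 + 0 ⇒ divisible ✓.
Greedy packing gives 4 candidate class(es). Each should be a full parallel class (size 3, covers all 9 points).
  Class 1 (3 blocks): {3,4,7}; {0,5,8}; {1,2,6}. Points covered: [0, 1, 2, 3, 4, 5, 6, 7, 8].
  Class 2 (3 blocks): {6,7,8}; {0,2,3}; {1,4,5}. Points covered: [0, 1, 2, 3, 4, 5, 6, 7, 8].
  Class 3 (3 blocks): {0,4,6}; {1,3,8}; {2,5,7}. Points covered: [0, 1, 2, 3, 4, 5, 6, 7, 8].
  Class 4 (3 blocks): {3,5,6}; {2,4,8}; {0,1,7}. Points covered: [0, 1, 2, 3, 4, 5, 6, 7, 8].
All classes full (size 3)? YES. All classes cover every point? YES.
Resolvable? YES.

YES


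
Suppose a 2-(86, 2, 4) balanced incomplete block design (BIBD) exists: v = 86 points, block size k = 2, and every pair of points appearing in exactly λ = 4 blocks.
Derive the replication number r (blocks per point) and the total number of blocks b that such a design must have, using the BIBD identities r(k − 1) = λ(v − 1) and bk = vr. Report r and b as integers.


Any 2-(v, k, λ) BIBD satisfies two necessary conditions:
  (i)  Each point sits in r blocks, and counting incidences through any fixed point gives r(k − 1) = λ(v − 1), so r = λ(v − 1)/(k − 1).
  (ii) Total incidences bk = vr, so b = vr/k.
Step 1: r = λ(v − 1)/(k − 1) = 4·(86 − 1)/(2 − 1) = 4·85/1 = 340/1 = 340.
Step 2: b = vr/k = 86·340/2 = 29240/2 = 14620.
Check integrality: r = 340 ∈ Z ✓, b = 14620 ∈ Z ✓.
(These identities are necessary conditions: they determine r and b for any design with these parameters, but do not by themselves prove that one exists.)

r = 340, b = 14620.


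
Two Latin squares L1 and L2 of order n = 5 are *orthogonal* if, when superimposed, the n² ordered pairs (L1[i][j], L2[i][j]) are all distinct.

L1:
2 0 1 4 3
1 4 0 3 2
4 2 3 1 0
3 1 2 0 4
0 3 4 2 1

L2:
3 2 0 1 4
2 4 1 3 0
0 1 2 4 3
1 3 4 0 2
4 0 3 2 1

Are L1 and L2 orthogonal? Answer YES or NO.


Form the n² = 25 superimposed pairs (L1[i][j], L2[i][j]), row by row (rows and columns indexed from 0):
row 0: (2,3) (0,2) (1,0) (4,1) (3,4)
row 1: (1,2) (4,4) (0,1) (3,3) (2,0)
row 2: (4,0) (2,1) (3,2) (1,4) (0,3)
row 3: (3,1) (1,3) (2,4) (0,0) (4,2)
row 4: (0,4) (3,0) (4,3) (2,2) (1,1)
Orthogonality requires all 25 pairs distinct.
Check by first coordinate: for each symbol s of L1, list the L2 entries in the n cells where L1 = s; they must all differ.
  L1 = 0: L2 entries (in reading order) 2, 1, 3, 0, 4 — all 5 distinct ✓
  L1 = 1: L2 entries (in reading order) 0, 2, 4, 3, 1 — all 5 distinct ✓
  L1 = 2: L2 entries (in reading order) 3, 0, 1, 4, 2 — all 5 distinct ✓
  L1 = 3: L2 entries (in reading order) 4, 3, 2, 1, 0 — all 5 distinct ✓
  L1 = 4: L2 entries (in reading order) 1, 4, 0, 2, 3 — all 5 distinct ✓
Every symbol of L1 meets every symbol of L2 exactly once, so all 25 pairs are distinct (25 of 25).
Conclusion: YES.

YES


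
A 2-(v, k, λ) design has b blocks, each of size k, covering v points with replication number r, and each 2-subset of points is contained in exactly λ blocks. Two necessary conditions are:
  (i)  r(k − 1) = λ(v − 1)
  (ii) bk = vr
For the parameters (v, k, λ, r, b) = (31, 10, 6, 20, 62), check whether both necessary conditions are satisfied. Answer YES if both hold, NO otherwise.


Condition (i): r(k − 1) = 20·9 = 180; λ(v − 1) = 6·30 = 180. Match? YES.
Condition (ii): bk = 62·10 = 620; vr = 31·20 = 620. Match? YES.
Both conditions hold? YES.

YES


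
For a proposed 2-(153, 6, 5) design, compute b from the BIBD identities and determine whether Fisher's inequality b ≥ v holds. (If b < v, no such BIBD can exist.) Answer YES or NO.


b = λv(v − 1)/(k(k − 1)) = 5·153·152/(6·5) = 116280/30 = 3876.
Compare with v = 153: b ≥ v, so Fisher's inequality holds.

YES


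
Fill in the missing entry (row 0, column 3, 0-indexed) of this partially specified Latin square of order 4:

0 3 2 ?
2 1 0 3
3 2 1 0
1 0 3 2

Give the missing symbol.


Row 0 contains symbols [0, 2, 3] — missing [1].
Column 3 contains symbols [0, 2, 3] — missing [1].
The missing symbol must appear in both missing sets; intersection = [1].
Therefore the hidden value is 1.

Missing value = 1.


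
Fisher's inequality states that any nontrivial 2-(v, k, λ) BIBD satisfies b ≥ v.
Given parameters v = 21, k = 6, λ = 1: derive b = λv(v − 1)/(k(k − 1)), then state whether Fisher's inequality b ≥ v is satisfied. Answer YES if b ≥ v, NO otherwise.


b = λv(v − 1)/(k(k − 1)) = 1·21·20/(6·5) = 420/30 = 14.
Compare with v = 21: b < v, so Fisher's inequality fails.

NO


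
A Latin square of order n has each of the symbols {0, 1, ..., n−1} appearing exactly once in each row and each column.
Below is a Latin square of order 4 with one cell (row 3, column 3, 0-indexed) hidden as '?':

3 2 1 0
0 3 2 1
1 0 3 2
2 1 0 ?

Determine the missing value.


Row 3 contains symbols [0, 1, 2] — missing [3].
Column 3 contains symbols [0, 1, 2] — missing [3].
The missing symbol must appear in both missing sets; intersection = [3].
Therefore the hidden value is 3.

Missing value = 3.


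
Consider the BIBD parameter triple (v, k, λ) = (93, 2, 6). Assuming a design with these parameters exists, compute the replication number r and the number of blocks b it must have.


Any 2-(v, k, λ) BIBD satisfies two necessary conditions:
  (i)  Each point sits in r blocks, and counting incidences through any fixed point gives r(k − 1) = λ(v − 1), so r = λ(v − 1)/(k − 1).
  (ii) Total incidences bk = vr, so b = vr/k.
Step 1: r = λ(v − 1)/(k − 1) = 6·(93 − 1)/(2 − 1) = 6·92/1 = 552/1 = 552.
Step 2: b = vr/k = 93·552/2 = 51336/2 = 25668.
Check integrality: r = 552 ∈ Z ✓, b = 25668 ∈ Z ✓.
(These identities are necessary conditions: they determine r and b for any design with these parameters, but do not by themselves prove that one exists.)

r = 552, b = 25668.


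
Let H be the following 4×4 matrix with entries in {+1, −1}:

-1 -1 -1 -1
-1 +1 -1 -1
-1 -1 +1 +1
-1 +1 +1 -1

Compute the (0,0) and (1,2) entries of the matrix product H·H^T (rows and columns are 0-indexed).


Row 0 of H: [-1, -1, -1, -1].
Row 1 of H: [-1, 1, -1, -1].
Row 2 of H: [-1, -1, 1, 1].
(H·H^T)[0][0] = Σ_j H[0][j]·H[0][j] = (-1)² + (-1)² + (-1)² + (-1)² = 1 + 1 + 1 + 1 = 4.
(H·H^T)[1][2] = Σ_j H[1][j]·H[2][j] = (-1)·(-1) + (1)·(-1) + (-1)·(1) + (-1)·(1) = 1 + -1 + -1 + -1 = -2.
Rows 1 and 2 are not orthogonal (dot product = -2 ≠ 0), so H is not a Hadamard matrix.

(0,0) entry = 4; (1,2) entry = -2.


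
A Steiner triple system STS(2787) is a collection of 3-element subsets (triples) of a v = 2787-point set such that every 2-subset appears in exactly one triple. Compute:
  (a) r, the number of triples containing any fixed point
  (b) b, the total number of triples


An STS(v) is a 2-(v, 3, 1) BIBD: block size k = 3, λ = 1.
Replication: r(k − 1) = λ(v − 1) ⇒ r·2 = 2787 − 1 = 2786 ⇒ r = 1393.
Block count: b = v(v − 1)/6 = 2787·2786/6 = 7764582/6 = 1294097.

r = 1393, b = 1294097.
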